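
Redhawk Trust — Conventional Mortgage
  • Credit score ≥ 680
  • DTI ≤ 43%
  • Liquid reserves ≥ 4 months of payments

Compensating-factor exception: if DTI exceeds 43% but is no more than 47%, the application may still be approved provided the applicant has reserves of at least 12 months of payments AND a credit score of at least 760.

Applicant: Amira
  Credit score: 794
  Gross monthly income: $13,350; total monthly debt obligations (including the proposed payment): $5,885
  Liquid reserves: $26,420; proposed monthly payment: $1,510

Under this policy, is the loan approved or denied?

Credit score 794 ≥ 680 (meets base)
DTI: 5,885 ÷ 13,350 = 44.1%, over the 43% base limit.
Reserves: 26,420 ÷ 1,510 = 17.5 months (meets 4-month minimum)
DTI 44.1% is within the 43%–47% exception band; checking compensating factors.
Override check — reserves: 17.5 mo (ok); score: 794 (ok).
Both compensating conditions met → exception applies.

Approved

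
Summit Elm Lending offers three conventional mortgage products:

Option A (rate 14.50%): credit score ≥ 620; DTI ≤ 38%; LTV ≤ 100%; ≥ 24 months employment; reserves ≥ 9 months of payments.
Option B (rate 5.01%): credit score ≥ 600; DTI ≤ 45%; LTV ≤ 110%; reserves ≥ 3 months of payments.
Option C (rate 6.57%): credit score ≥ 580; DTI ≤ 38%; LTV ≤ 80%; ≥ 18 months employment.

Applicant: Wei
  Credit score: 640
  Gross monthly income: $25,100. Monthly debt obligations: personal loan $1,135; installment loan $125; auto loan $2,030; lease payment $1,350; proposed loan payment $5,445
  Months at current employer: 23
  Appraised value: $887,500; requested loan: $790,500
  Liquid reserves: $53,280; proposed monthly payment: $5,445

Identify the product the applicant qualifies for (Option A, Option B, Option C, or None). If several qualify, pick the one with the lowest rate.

Option B

Total debts = (1,135 + 125 + 2,030 + 1,350 + 5,445) = 10,085; DTI = 10,085/25,100 = 40.2%.
LTV = 790,500/887,500 = 89.1%.
Reserves = 53,280/5,445 = 9.8 months.
Option A: score 640 ≥ 620; DTI 40.2% > 38%; LTV 89.1% ≤ 100%; employment 23 < 24 mo; reserves 9.8 ≥ 9 mo → does not qualify.
Option B: score 640 ≥ 600; DTI 40.2% ≤ 45%; LTV 89.1% ≤ 110%; reserves 9.8 ≥ 3 mo → qualifies.
Option C: score 640 ≥ 580; DTI 40.2% > 38%; LTV 89.1% > 80%; employment 23 ≥ 18 mo → does not qualify.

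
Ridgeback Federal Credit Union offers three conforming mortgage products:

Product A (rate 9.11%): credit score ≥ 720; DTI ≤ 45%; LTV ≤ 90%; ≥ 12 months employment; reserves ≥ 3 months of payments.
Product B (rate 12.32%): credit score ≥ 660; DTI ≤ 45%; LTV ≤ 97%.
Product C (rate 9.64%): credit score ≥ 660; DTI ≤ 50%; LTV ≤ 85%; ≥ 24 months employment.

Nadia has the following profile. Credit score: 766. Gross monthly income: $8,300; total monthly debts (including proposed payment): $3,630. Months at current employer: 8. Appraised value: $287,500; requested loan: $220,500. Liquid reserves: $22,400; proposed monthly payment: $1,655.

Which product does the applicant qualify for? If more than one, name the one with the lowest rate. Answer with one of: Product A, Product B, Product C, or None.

DTI = 3,630/8,300 = 43.7%.
LTV = 220,500/287,500 = 76.7%.
Reserves = 22,400/1,655 = 13.5 months.
Product A: score 766 ≥ 720; DTI 43.7% ≤ 45%; LTV 76.7% ≤ 90%; employment 8 < 12 mo; reserves 13.5 ≥ 3 mo → does not qualify.
Product B: score 766 ≥ 660; DTI 43.7% ≤ 45%; LTV 76.7% ≤ 97% → qualifies.
Product C: score 766 ≥ 660; DTI 43.7% ≤ 50%; LTV 76.7% ≤ 85%; employment 8 < 24 mo → does not qualify.

Product B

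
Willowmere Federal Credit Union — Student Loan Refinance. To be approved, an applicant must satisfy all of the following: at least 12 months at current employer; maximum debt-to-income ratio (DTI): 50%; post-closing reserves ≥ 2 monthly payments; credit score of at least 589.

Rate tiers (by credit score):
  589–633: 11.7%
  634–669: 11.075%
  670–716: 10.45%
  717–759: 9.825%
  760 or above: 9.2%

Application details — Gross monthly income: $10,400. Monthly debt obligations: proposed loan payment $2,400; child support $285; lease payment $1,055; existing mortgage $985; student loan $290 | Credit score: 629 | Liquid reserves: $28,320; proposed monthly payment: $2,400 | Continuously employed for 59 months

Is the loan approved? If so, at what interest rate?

Credit score 629 ≥ 589 (meets minimum)
Total monthly debts = (2,400 + 285 + 1,055 + 985 + 290) = 5,015. DTI: 5,015 ÷ 10,400 = 48.2%, within the 50% cap
Liquid reserves cover 28,320/2,400 = 11.8 months — ≥ 2 required
Employment 59 ≥ 12 months
All requirements met. Score 629 falls in the 589–633 tier → 11.7%.

Approved at 11.7%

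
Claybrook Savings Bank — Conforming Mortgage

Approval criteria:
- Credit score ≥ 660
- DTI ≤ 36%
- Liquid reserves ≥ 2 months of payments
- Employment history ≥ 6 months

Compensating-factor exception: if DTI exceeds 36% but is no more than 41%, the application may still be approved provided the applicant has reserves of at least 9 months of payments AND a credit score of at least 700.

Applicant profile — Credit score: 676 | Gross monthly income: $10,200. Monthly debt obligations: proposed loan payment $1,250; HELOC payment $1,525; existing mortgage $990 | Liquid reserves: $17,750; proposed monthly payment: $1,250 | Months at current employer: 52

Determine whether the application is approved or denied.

Denied

Credit score 676 ≥ 660 (meets base)
Total debts = (1,250 + 1,525 + 990) = 3,765. DTI = 3,765/10,200 = 36.9% > 36% — standard DTI limit exceeded.
Reserves = 17,750/1,250 = 14.2 months ≥ 2
Employment 52 ≥ 6 months
36.9% falls in the override range (36%–41%), so the compensating-factor test applies.
Override check — reserves: 14.2 mo (ok); score: 676 (below 700).
Compensating-factor requirement not fully met.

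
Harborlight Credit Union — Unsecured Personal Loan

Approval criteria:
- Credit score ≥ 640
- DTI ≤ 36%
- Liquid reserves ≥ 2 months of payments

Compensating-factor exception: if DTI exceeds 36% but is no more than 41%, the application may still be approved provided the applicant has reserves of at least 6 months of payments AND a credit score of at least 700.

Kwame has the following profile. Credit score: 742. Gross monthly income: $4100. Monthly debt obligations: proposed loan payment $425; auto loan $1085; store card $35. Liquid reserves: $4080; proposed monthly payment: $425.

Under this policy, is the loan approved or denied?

Approved

Credit score 742 ≥ 640 (meets base)
Total debts = (425 + 1,085 + 35) = 1,545. DTI = 1,545/4,100 = 37.7% > 36% — standard DTI limit exceeded.
Reserves = 4,080/425 = 9.6 months ≥ 2
DTI 37.7% is within the 36%–41% exception band; checking compensating factors.
Override check — reserves: 9.6 mo (ok); score: 742 (ok).
Both override conditions satisfied; DTI exception granted.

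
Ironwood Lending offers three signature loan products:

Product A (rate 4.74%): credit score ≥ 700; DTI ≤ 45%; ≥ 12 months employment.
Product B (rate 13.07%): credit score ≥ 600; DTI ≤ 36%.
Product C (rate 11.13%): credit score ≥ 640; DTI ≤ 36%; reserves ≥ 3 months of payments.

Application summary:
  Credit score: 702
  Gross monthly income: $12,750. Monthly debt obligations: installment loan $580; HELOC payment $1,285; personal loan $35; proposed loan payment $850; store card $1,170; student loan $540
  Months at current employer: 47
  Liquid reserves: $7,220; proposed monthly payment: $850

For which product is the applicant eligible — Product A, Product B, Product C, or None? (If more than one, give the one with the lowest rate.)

Total debts = (580 + 1,285 + 35 + 850 + 1,170 + 540) = 4,460; DTI = 4,460/12,750 = 35%.
Reserves = 7,220/850 = 8.5 months.
Product A: score 702 ≥ 700; DTI 35% ≤ 45%; employment 47 ≥ 12 mo → qualifies.
Product B: score 702 ≥ 600; DTI 35% ≤ 36% → qualifies.
Product C: score 702 ≥ 640; DTI 35% ≤ 36%; reserves 8.5 ≥ 3 mo → qualifies.
Qualifying: Product A, Product B, Product C. Lowest rate is 4.74% → Product A.

Product A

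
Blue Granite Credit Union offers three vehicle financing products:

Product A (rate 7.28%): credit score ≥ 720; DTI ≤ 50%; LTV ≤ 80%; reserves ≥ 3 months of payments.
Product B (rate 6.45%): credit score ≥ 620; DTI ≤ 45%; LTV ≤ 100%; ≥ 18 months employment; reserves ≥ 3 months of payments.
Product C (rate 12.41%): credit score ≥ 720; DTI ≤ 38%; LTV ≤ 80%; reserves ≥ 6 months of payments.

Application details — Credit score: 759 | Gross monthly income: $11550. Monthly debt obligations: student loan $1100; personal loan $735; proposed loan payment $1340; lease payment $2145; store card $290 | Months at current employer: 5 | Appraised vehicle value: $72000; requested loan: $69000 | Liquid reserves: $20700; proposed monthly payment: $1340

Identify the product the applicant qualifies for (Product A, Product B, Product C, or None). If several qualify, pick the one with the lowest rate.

Total debts = (1,100 + 735 + 1,340 + 2,145 + 290) = 5,610; DTI = 5,610/11,550 = 48.6%.
LTV = 69,000/72,000 = 95.8%.
Reserves = 20,700/1,340 = 15.4 months.
Product A: score 759 ≥ 720; DTI 48.6% ≤ 50%; LTV 95.8% > 80%; reserves 15.4 ≥ 3 mo → does not qualify.
Product B: score 759 ≥ 620; DTI 48.6% > 45%; LTV 95.8% ≤ 100%; employment 5 < 18 mo; reserves 15.4 ≥ 3 mo → does not qualify.
Product C: score 759 ≥ 720; DTI 48.6% > 38%; LTV 95.8% > 80%; reserves 15.4 ≥ 6 mo → does not qualify.

None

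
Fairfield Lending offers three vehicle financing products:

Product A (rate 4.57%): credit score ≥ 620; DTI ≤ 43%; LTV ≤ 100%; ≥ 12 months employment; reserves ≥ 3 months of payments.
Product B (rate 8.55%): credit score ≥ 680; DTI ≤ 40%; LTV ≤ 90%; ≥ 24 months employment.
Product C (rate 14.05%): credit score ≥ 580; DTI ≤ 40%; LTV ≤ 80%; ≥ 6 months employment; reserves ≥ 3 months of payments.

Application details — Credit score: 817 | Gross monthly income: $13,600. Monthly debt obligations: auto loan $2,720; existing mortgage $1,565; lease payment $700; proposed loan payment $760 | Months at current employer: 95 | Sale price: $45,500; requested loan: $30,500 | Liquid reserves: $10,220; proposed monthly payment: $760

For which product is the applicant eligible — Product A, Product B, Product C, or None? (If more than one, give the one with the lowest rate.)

Total debts = (2,720 + 1,565 + 700 + 760) = 5,745; DTI = 5,745/13,600 = 42.2%.
LTV = 30,500/45,500 = 67%.
Reserves = 10,220/760 = 13.4 months.
Product A: score 817 ≥ 620; DTI 42.2% ≤ 43%; LTV 67% ≤ 100%; employment 95 ≥ 12 mo; reserves 13.4 ≥ 3 mo → qualifies.
Product B: score 817 ≥ 680; DTI 42.2% > 40%; LTV 67% ≤ 90%; employment 95 ≥ 24 mo → does not qualify.
Product C: score 817 ≥ 580; DTI 42.2% > 40%; LTV 67% ≤ 80%; employment 95 ≥ 6 mo; reserves 13.4 ≥ 3 mo → does not qualify.

Product A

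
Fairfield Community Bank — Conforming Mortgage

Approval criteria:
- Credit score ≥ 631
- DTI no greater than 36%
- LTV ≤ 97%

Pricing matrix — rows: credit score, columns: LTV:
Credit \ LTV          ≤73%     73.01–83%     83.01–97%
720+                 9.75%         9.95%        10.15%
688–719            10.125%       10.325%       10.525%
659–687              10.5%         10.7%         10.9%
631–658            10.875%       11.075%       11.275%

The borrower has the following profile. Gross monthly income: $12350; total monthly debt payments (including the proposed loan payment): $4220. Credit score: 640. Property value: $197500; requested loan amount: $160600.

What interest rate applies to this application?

11.075%

Credit score 640 ≥ 631; Debt-to-income = 4,220/12,350 = 34.2% — meets 36% limit
Loan-to-value = 160,600/197,500 = 81.3% — pass (97% max)
Score 640 is in the 631–658 band; LTV 81.3% is in the 73.01–83% band → 11.075%.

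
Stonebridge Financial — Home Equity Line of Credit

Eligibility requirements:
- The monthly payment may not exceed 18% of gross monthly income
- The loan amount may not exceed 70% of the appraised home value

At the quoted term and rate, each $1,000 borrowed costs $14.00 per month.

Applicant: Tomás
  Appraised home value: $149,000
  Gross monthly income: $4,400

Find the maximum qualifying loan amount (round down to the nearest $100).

$56,500

Payment cap: 18% × $4,400 = $792/month.
At $14.00 per $1,000, that supports 792/14.00 × 1,000 ≈ $56,571 → $56,500.
LTV cap: 70% × $149,000 = $104,300 → $104,300.
Binding constraint: payment-to-income.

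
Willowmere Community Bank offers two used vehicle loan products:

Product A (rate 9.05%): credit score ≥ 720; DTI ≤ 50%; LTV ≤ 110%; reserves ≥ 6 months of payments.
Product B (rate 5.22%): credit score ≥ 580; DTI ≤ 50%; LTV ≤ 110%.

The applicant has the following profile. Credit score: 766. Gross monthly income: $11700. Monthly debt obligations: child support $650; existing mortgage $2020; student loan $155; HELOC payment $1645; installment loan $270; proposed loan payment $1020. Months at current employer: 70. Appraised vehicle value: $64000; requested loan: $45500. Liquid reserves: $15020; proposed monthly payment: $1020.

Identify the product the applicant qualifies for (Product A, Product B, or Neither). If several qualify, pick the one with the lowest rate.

Product B

Total debts = (650 + 2,020 + 155 + 1,645 + 270 + 1,020) = 5,760; DTI = 5,760/11,700 = 49.2%.
LTV = 45,500/64,000 = 71.1%.
Reserves = 15,020/1,020 = 14.7 months.
Product A: score 766 ≥ 720; DTI 49.2% ≤ 50%; LTV 71.1% ≤ 110%; reserves 14.7 ≥ 6 mo → qualifies.
Product B: score 766 ≥ 580; DTI 49.2% ≤ 50%; LTV 71.1% ≤ 110% → qualifies.
Qualifying: Product A, Product B. Lowest rate is 5.22% → Product B.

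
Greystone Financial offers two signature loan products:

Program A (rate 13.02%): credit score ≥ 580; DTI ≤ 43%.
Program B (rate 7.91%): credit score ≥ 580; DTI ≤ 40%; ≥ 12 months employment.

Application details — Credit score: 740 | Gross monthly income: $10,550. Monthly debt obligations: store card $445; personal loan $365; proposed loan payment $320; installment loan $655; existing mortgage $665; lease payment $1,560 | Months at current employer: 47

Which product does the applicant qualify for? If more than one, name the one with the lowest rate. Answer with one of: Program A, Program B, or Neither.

Total debts = (445 + 365 + 320 + 655 + 665 + 1,560) = 4,010; DTI = 4,010/10,550 = 38%.
Program A: score 740 ≥ 580; DTI 38% ≤ 43% → qualifies.
Program B: score 740 ≥ 580; DTI 38% ≤ 40%; employment 47 ≥ 12 mo → qualifies.
Qualifying: Program A, Program B. Lowest rate is 7.91% → Program B.

Program B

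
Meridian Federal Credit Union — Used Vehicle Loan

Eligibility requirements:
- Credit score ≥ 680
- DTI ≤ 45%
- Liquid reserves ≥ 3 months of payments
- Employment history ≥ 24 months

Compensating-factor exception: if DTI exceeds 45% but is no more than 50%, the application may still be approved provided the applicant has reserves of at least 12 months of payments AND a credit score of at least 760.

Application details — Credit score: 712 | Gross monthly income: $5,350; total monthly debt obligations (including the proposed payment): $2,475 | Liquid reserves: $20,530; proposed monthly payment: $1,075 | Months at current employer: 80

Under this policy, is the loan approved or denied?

Denied

Credit score 712 ≥ 680 (meets base)
DTI = 2,475/5,350 = 46.3% > 45% — standard DTI limit exceeded.
Reserves: 20,530 ÷ 1,075 = 19.1 months (meets 3-month minimum)
Employment 80 ≥ 24 months
46.3% falls in the override range (45%–50%), so the compensating-factor test applies.
Reserves 19.1 ≥ 12 months; credit score 712 < 760.
Compensating-factor requirement not fully met.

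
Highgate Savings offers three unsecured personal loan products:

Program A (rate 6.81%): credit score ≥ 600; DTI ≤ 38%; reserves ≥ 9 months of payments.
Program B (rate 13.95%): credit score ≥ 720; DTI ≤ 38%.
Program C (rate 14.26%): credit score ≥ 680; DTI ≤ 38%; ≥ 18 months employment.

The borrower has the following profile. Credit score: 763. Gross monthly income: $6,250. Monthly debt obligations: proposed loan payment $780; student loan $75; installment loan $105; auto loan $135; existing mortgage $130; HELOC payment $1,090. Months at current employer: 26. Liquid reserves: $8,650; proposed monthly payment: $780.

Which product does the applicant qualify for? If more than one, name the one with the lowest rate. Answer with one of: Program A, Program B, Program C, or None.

Program A

Total debts = (780 + 75 + 105 + 135 + 130 + 1,090) = 2,315; DTI = 2,315/6,250 = 37%.
Reserves = 8,650/780 = 11.1 months.
Program A: score 763 ≥ 600; DTI 37% ≤ 38%; reserves 11.1 ≥ 9 mo → qualifies.
Program B: score 763 ≥ 720; DTI 37% ≤ 38% → qualifies.
Program C: score 763 ≥ 680; DTI 37% ≤ 38%; employment 26 ≥ 18 mo → qualifies.
Qualifying: Program A, Program B, Program C. Lowest rate is 6.81% → Program A.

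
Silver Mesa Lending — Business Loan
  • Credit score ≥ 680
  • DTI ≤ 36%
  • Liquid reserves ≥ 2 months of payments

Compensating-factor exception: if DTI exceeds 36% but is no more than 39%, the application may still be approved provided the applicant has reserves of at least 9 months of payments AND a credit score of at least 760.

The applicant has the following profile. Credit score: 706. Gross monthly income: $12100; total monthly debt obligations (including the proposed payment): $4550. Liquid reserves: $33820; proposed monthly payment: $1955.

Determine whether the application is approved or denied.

Credit score 706 ≥ 680 (meets base)
DTI = 4,550/12,100 = 37.6% > 36% — standard DTI limit exceeded.
Reserves = 33,820/1,955 = 17.3 months ≥ 2
DTI 37.6% is within the 36%–39% exception band; checking compensating factors.
Reserves 17.3 ≥ 9 months; credit score 706 < 760.
Compensating-factor requirement not fully met.

Denied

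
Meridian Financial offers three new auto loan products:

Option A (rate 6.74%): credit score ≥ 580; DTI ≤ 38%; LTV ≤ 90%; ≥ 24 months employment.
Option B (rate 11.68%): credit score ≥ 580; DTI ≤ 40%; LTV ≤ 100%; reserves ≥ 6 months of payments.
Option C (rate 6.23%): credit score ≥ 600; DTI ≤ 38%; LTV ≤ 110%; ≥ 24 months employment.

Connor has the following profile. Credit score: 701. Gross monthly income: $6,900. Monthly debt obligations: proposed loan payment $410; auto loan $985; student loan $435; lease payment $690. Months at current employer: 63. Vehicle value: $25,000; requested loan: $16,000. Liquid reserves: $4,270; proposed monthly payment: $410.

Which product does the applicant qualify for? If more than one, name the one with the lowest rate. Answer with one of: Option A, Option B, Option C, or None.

Option C

Total debts = (410 + 985 + 435 + 690) = 2,520; DTI = 2,520/6,900 = 36.5%.
LTV = 16,000/25,000 = 64%.
Reserves = 4,270/410 = 10.4 months.
Option A: score 701 ≥ 580; DTI 36.5% ≤ 38%; LTV 64% ≤ 90%; employment 63 ≥ 24 mo → qualifies.
Option B: score 701 ≥ 580; DTI 36.5% ≤ 40%; LTV 64% ≤ 100%; reserves 10.4 ≥ 6 mo → qualifies.
Option C: score 701 ≥ 600; DTI 36.5% ≤ 38%; LTV 64% ≤ 110%; employment 63 ≥ 24 mo → qualifies.
Qualifying: Option A, Option B, Option C. Lowest rate is 6.23% → Option C.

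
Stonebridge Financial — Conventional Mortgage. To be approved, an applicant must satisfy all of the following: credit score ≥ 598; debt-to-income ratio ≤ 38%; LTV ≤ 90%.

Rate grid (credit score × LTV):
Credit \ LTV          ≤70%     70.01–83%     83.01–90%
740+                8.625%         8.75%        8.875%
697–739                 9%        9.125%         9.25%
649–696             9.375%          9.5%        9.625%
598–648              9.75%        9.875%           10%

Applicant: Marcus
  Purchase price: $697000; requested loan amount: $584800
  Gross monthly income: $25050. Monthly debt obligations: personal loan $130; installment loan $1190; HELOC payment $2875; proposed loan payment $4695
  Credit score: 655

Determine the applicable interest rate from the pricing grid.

Credit score 655 ≥ 598; Total monthly debts = (130 + 1,190 + 2,875 + 4,695) = 8,890. Debt-to-income = 8,890/25,050 = 35.5% — meets 38% limit
Loan-to-value = 584,800/697,000 = 83.9% — pass (90% max)
Row: 655 falls in 649–696. Column: 83.9% falls in 83.01–90%. Rate = 9.625%.

9.625%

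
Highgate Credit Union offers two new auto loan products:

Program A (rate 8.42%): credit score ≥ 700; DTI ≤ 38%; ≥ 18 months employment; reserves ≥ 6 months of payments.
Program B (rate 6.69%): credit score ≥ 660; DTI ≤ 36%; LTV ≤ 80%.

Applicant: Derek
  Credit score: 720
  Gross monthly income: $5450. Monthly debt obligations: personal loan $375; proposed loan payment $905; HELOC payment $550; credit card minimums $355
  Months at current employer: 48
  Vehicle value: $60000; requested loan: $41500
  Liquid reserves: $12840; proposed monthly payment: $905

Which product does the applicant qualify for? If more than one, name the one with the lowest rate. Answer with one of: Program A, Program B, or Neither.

Total debts = (375 + 905 + 550 + 355) = 2,185; DTI = 2,185/5,450 = 40.1%.
LTV = 41,500/60,000 = 69.2%.
Reserves = 12,840/905 = 14.2 months.
Program A: score 720 ≥ 700; DTI 40.1% > 38%; employment 48 ≥ 18 mo; reserves 14.2 ≥ 6 mo → does not qualify.
Program B: score 720 ≥ 660; DTI 40.1% > 36%; LTV 69.2% ≤ 80% → does not qualify.

Neither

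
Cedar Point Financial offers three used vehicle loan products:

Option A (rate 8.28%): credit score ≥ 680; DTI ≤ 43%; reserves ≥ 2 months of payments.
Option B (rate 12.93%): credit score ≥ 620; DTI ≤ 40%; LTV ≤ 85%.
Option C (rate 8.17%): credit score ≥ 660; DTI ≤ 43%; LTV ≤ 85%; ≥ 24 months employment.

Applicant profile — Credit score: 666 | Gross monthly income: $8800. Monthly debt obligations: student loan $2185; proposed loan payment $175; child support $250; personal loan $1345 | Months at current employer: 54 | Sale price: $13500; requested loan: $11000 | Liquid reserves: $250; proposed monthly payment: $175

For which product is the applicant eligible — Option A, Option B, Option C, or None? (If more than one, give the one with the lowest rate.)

None

Total debts = (2,185 + 175 + 250 + 1,345) = 3,955; DTI = 3,955/8,800 = 44.9%.
LTV = 11,000/13,500 = 81.5%.
Reserves = 250/175 = 1.4 months.
Option A: score 666 < 680; DTI 44.9% > 43%; reserves 1.4 < 2 mo → does not qualify.
Option B: score 666 ≥ 620; DTI 44.9% > 40%; LTV 81.5% ≤ 85% → does not qualify.
Option C: score 666 ≥ 660; DTI 44.9% > 43%; LTV 81.5% ≤ 85%; employment 54 ≥ 24 mo → does not qualify.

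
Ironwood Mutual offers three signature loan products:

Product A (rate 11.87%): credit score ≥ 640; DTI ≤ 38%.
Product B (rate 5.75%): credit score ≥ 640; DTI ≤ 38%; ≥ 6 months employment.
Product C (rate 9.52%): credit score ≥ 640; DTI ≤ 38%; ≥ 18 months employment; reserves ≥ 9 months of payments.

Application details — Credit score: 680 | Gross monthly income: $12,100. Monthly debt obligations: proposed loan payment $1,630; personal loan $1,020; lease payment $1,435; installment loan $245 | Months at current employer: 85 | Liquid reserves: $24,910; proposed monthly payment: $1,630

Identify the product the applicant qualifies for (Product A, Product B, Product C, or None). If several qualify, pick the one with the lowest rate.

Total debts = (1,630 + 1,020 + 1,435 + 245) = 4,330; DTI = 4,330/12,100 = 35.8%.
Reserves = 24,910/1,630 = 15.3 months.
Product A: score 680 ≥ 640; DTI 35.8% ≤ 38% → qualifies.
Product B: score 680 ≥ 640; DTI 35.8% ≤ 38%; employment 85 ≥ 6 mo → qualifies.
Product C: score 680 ≥ 640; DTI 35.8% ≤ 38%; employment 85 ≥ 18 mo; reserves 15.3 ≥ 9 mo → qualifies.
Qualifying: Product A, Product B, Product C. Lowest rate is 5.75% → Product B.

Product B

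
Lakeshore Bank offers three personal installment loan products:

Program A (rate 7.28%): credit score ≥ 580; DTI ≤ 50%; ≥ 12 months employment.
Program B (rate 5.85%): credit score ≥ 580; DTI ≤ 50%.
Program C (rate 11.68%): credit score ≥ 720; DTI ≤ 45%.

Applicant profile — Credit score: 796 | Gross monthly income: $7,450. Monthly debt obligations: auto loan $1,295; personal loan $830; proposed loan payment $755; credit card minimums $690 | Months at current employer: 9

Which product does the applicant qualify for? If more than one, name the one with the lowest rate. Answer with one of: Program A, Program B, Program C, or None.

Program B

Total debts = (1,295 + 830 + 755 + 690) = 3,570; DTI = 3,570/7,450 = 47.9%.
Program A: score 796 ≥ 580; DTI 47.9% ≤ 50%; employment 9 < 12 mo → does not qualify.
Program B: score 796 ≥ 580; DTI 47.9% ≤ 50% → qualifies.
Program C: score 796 ≥ 720; DTI 47.9% > 45% → does not qualify.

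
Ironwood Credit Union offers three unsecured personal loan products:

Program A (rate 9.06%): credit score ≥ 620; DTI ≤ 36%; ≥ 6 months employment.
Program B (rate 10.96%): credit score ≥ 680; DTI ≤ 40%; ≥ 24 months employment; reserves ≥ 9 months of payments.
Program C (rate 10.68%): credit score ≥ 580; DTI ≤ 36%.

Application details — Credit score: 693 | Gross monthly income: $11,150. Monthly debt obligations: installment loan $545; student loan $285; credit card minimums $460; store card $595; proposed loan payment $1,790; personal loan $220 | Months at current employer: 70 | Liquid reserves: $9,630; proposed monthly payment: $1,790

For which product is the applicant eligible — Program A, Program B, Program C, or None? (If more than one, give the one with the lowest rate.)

Program A

Total debts = (545 + 285 + 460 + 595 + 1,790 + 220) = 3,895; DTI = 3,895/11,150 = 34.9%.
Reserves = 9,630/1,790 = 5.4 months.
Program A: score 693 ≥ 620; DTI 34.9% ≤ 36%; employment 70 ≥ 6 mo → qualifies.
Program B: score 693 ≥ 680; DTI 34.9% ≤ 40%; employment 70 ≥ 24 mo; reserves 5.4 < 9 mo → does not qualify.
Program C: score 693 ≥ 580; DTI 34.9% ≤ 36% → qualifies.
Qualifying: Program A, Program C. Lowest rate is 9.06% → Program A.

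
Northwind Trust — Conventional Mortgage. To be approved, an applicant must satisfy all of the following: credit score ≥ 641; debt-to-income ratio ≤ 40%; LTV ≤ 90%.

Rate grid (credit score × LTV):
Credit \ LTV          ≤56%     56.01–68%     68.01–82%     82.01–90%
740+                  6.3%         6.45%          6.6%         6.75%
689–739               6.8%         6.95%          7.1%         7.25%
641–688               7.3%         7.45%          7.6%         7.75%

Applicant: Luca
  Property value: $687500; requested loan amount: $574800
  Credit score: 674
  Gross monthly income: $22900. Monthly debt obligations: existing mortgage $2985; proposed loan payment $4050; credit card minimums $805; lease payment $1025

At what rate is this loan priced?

Credit score 674 ≥ 641; Total monthly debts = (2,985 + 4,050 + 805 + 1,025) = 8,865. DTI: 8,865 ÷ 22,900 = 38.7%, within the 40% cap
LTV = 574,800/687,500 = 83.6% ≤ 90%
Credit 674 → row 641–688; LTV 83.6% → column 82.01–90%. Grid cell → 7.75%.

7.75%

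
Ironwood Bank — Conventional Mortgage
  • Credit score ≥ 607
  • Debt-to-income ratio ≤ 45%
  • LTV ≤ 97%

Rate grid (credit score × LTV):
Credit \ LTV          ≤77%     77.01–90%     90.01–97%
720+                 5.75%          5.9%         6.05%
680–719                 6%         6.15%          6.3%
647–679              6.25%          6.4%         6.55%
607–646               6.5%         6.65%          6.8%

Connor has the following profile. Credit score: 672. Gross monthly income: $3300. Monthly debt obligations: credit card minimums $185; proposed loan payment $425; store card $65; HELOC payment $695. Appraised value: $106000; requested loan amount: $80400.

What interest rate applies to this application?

6.25%

Credit score 672 ≥ 607; Total monthly debts = (185 + 425 + 65 + 695) = 1,370. DTI = 1,370/3,300 = 41.5% ≤ 45%
Loan-to-value = 80,400/106,000 = 75.8% — pass (97% max)
Row: 672 falls in 647–679. Column: 75.8% falls in ≤77%. Rate = 6.25%.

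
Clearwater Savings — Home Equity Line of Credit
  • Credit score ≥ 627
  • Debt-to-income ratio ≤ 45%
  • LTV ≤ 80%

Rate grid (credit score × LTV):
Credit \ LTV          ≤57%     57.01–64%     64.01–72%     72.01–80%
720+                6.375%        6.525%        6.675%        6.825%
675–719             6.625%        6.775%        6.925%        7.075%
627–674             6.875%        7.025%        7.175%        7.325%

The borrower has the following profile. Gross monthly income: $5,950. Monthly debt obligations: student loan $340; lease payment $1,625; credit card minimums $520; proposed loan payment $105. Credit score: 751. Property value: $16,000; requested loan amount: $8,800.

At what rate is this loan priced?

6.375%

Credit score 751 ≥ 627; Total monthly debts = (340 + 1,625 + 520 + 105) = 2,590. Debt-to-income = 2,590/5,950 = 43.5% — meets 45% limit
LTV = 8,800/16,000 = 55% ≤ 80%
Row: 751 falls in 720+. Column: 55% falls in ≤57%. Rate = 6.375%.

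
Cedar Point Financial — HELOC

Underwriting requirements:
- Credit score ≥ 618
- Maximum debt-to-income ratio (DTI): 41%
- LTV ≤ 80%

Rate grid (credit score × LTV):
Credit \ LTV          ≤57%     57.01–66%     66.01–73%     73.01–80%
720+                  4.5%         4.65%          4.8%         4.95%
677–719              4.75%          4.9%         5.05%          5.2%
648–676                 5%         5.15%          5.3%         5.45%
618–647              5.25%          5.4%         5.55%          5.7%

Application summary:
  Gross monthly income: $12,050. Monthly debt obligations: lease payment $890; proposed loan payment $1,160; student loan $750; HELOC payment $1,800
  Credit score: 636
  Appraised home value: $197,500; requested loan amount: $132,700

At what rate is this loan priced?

Credit score 636 ≥ 618; Total monthly debts = (890 + 1,160 + 750 + 1,800) = 4,600. DTI: 4,600 ÷ 12,050 = 38.2%, within the 41% cap
LTV: 132,700 ÷ 197,500 = 67.2%, within 80% cap
Credit 636 → row 618–647; LTV 67.2% → column 66.01–73%. Grid cell → 5.55%.

5.55%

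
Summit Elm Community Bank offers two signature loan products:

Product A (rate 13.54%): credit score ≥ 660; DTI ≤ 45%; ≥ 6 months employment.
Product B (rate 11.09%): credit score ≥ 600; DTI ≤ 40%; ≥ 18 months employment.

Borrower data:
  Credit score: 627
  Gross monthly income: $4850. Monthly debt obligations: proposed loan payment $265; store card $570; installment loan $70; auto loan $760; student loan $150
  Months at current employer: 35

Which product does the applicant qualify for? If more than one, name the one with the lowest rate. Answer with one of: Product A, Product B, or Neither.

Total debts = (265 + 570 + 70 + 760 + 150) = 1,815; DTI = 1,815/4,850 = 37.4%.
Product A: score 627 < 660; DTI 37.4% ≤ 45%; employment 35 ≥ 6 mo → does not qualify.
Product B: score 627 ≥ 600; DTI 37.4% ≤ 40%; employment 35 ≥ 18 mo → qualifies.

Product B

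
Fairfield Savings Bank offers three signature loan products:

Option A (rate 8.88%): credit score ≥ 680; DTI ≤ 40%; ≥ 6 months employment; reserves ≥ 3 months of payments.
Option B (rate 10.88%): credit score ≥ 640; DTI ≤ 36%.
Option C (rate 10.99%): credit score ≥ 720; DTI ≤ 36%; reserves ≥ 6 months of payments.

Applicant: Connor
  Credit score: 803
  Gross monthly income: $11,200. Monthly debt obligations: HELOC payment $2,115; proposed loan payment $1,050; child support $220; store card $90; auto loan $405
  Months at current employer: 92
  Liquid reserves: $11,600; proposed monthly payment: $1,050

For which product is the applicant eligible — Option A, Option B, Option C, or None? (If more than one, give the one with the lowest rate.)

Total debts = (2,115 + 1,050 + 220 + 90 + 405) = 3,880; DTI = 3,880/11,200 = 34.6%.
Reserves = 11,600/1,050 = 11.0 months.
Option A: score 803 ≥ 680; DTI 34.6% ≤ 40%; employment 92 ≥ 6 mo; reserves 11.0 ≥ 3 mo → qualifies.
Option B: score 803 ≥ 640; DTI 34.6% ≤ 36% → qualifies.
Option C: score 803 ≥ 720; DTI 34.6% ≤ 36%; reserves 11.0 ≥ 6 mo → qualifies.
Qualifying: Option A, Option B, Option C. Lowest rate is 8.88% → Option A.

Option A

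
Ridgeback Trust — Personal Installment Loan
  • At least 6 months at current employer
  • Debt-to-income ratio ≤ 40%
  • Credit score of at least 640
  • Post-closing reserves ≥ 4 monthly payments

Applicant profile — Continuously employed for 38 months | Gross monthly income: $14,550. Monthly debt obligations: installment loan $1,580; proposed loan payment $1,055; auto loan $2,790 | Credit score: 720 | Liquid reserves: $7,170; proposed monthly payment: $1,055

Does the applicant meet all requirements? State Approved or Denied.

Employment 38 ≥ 6 months
Total monthly debts = (1,580 + 1,055 + 2,790) = 5,425. DTI = 5,425/14,550 = 37.3% ≤ 40%
Credit score 720 ≥ 640 (meets)
Reserves: 7,170 ÷ 1,055 = 6.8 months (meets 4-month minimum)
All criteria satisfied.

Approved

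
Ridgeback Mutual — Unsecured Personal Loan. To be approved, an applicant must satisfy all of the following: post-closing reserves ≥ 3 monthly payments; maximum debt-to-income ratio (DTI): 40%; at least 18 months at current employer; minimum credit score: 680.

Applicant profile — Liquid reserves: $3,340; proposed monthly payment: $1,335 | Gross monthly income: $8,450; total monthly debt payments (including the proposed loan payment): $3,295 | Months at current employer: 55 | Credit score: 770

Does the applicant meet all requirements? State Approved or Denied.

Reserves = 3,340/1,335 = 2.5 months < 3
DTI: 3,295 ÷ 8,450 = 39%, within the 40% cap
Employment 55 ≥ 18 months
Credit score 770 ≥ 680 (meets)
Fails on reserves.

Denied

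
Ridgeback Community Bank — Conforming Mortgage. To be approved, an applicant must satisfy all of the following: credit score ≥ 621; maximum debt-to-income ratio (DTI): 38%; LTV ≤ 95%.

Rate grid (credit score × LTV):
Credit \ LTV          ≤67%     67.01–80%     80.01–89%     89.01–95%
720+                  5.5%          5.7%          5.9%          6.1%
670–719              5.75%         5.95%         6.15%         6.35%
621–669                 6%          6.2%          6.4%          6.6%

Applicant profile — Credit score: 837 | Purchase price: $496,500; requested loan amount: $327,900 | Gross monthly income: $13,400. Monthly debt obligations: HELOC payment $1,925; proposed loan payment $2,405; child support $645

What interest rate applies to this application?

5.5%

Credit score 837 ≥ 621; Total monthly debts = (1,925 + 2,405 + 645) = 4,975. DTI = 4,975/13,400 = 37.1% ≤ 38%
Loan-to-value = 327,900/496,500 = 66% — pass (95% max)
Row: 837 falls in 720+. Column: 66% falls in ≤67%. Rate = 5.5%.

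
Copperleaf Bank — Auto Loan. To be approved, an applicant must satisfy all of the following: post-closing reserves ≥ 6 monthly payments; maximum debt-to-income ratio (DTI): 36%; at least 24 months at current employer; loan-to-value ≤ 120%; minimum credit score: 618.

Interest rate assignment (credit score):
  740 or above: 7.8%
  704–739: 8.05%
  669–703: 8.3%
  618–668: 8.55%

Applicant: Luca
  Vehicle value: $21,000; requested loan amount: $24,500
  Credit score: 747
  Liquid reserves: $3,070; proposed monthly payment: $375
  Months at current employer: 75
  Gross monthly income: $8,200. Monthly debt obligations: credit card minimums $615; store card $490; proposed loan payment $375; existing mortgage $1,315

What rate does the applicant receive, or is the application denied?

Credit score 747 ≥ 618 (meets minimum)
Liquid reserves cover 3,070/375 = 8.2 months — ≥ 6 required
Total monthly debts = (615 + 490 + 375 + 1,315) = 2,795. DTI: 2,795 ÷ 8,200 = 34.1%, within the 36% cap
LTV: 24,500 ÷ 21,000 = 116.7%, within 120% cap
Employment 75 ≥ 24 months
All requirements met. Score 747 falls in the 740 or above tier → 7.8%.

Approved at 7.8%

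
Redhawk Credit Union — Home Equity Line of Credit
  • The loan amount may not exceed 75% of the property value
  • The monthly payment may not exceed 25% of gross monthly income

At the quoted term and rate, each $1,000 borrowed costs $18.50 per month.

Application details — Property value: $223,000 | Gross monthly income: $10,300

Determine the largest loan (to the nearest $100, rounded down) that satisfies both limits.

Payment cap: 25% × $10,300 = $2,575/month.
At $18.50 per $1,000, that supports 2,575/18.50 × 1,000 ≈ $139,189 → $139,100.
LTV cap: 75% × $223,000 = $167,250 → $167,200.
Binding constraint: payment-to-income.

$139,100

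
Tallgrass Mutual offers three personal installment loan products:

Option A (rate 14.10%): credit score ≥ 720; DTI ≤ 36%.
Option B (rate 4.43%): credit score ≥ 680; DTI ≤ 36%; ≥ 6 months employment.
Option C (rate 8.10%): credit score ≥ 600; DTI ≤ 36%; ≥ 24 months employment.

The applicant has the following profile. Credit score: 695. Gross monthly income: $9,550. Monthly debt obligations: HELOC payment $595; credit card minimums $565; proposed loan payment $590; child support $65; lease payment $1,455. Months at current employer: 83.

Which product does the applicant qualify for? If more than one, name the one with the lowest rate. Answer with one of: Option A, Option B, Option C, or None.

Total debts = (595 + 565 + 590 + 65 + 1,455) = 3,270; DTI = 3,270/9,550 = 34.2%.
Option A: score 695 < 720; DTI 34.2% ≤ 36% → does not qualify.
Option B: score 695 ≥ 680; DTI 34.2% ≤ 36%; employment 83 ≥ 6 mo → qualifies.
Option C: score 695 ≥ 600; DTI 34.2% ≤ 36%; employment 83 ≥ 24 mo → qualifies.
Qualifying: Option B, Option C. Lowest rate is 4.43% → Option B.

Option B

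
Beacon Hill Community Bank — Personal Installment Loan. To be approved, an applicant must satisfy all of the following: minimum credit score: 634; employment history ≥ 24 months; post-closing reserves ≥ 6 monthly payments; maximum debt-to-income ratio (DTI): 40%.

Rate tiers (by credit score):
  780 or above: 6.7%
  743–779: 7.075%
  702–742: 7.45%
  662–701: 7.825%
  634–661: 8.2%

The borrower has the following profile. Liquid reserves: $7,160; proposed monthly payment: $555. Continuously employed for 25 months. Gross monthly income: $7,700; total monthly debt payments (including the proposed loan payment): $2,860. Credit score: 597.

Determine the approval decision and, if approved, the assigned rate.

Credit score 597 < 634 (below minimum)
Liquid reserves cover 7,160/555 = 12.9 months — ≥ 6 required
DTI: 2,860 ÷ 7,700 = 37.1%, within the 40% cap
Employment 25 ≥ 24 months
Not all requirements met → denied.

Denied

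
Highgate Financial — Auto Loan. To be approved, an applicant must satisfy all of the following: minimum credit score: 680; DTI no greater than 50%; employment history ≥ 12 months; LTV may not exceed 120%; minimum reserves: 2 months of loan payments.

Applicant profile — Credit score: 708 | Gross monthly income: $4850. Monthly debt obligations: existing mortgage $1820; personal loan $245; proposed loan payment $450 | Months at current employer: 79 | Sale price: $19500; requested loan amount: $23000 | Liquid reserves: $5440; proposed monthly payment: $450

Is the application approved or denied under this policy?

Denied

Credit score 708 ≥ 680 (meets)
Total monthly debts = (1,820 + 245 + 450) = 2,515. Debt-to-income = 2,515/4,850 = 51.9% — over 50% limit
Employment 79 ≥ 12 months
LTV = 23,000/19,500 = 117.9% ≤ 120%
Liquid reserves cover 5,440/450 = 12.1 months — ≥ 2 required
Fails on DTI.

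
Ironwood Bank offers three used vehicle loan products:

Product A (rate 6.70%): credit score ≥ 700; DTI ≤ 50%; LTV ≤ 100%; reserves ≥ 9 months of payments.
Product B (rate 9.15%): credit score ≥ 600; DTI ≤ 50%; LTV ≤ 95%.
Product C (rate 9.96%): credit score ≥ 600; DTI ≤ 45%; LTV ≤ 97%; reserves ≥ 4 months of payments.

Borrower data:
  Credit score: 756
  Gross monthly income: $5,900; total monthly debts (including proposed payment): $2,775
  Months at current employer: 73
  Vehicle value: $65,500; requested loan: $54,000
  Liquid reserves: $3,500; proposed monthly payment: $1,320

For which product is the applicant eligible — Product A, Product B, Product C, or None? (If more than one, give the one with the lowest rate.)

Product B

DTI = 2,775/5,900 = 47%.
LTV = 54,000/65,500 = 82.4%.
Reserves = 3,500/1,320 = 2.7 months.
Product A: score 756 ≥ 700; DTI 47% ≤ 50%; LTV 82.4% ≤ 100%; reserves 2.7 < 9 mo → does not qualify.
Product B: score 756 ≥ 600; DTI 47% ≤ 50%; LTV 82.4% ≤ 95% → qualifies.
Product C: score 756 ≥ 600; DTI 47% > 45%; LTV 82.4% ≤ 97%; reserves 2.7 < 4 mo → does not qualify.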